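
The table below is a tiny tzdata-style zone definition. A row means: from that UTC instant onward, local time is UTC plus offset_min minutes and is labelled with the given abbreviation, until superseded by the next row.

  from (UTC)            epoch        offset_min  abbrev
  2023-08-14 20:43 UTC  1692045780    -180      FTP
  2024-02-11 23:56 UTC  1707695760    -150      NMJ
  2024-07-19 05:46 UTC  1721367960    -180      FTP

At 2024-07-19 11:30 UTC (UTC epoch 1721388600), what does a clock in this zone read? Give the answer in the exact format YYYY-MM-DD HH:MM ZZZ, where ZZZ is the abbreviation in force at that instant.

2024-07-19 08:30 FTP

Query: 2024-07-19 11:30 UTC
Rule 3/3 (FTP, -03:00): 2024-07-19 05:46 UTC ≤ query < +∞
11·60 + 30 - 180 = 510 min
510 = 0·1440 + 510; 510 = 8·60 + 30 → 08:30, same day
→ 2024-07-19 08:30 FTP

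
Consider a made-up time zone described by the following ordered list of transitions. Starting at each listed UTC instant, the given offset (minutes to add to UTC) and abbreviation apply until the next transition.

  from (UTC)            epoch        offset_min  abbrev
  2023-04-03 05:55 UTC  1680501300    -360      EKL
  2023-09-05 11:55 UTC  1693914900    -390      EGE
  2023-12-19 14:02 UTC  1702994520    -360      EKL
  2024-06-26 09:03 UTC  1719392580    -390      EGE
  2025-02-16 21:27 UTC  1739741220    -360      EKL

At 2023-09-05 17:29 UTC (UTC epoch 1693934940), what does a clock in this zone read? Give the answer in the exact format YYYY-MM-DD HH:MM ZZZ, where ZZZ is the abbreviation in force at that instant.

Query: 2023-09-05 17:29 UTC
Rule 2/5 (EGE, -06:30): 2023-09-05 11:55 UTC ≤ query < 2023-12-19 14:02 UTC
17·60 + 29 - 390 = 659 min
659 = 0·1440 + 659; 659 = 10·60 + 59 → 10:59, same day
→ 2023-09-05 10:59 EGE

2023-09-05 10:59 EGE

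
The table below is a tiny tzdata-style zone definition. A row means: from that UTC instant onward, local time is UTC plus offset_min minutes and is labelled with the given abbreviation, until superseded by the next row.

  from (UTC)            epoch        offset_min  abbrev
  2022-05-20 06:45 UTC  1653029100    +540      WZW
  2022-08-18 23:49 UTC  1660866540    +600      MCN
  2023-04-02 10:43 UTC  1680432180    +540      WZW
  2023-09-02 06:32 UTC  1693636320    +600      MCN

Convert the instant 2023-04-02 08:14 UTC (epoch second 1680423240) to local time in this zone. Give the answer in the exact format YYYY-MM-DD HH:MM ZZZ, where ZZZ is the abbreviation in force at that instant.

Query: 2023-04-02 08:14 UTC
Rule 2/4 (MCN, +10:00): 2022-08-18 23:49 UTC ≤ query < 2023-04-02 10:43 UTC
8·60 + 14 + 600 = 1094 min
1094 = 0·1440 + 1094; 1094 = 18·60 + 14 → 18:14, same day
→ 2023-04-02 18:14 MCN

2023-04-02 18:14 MCN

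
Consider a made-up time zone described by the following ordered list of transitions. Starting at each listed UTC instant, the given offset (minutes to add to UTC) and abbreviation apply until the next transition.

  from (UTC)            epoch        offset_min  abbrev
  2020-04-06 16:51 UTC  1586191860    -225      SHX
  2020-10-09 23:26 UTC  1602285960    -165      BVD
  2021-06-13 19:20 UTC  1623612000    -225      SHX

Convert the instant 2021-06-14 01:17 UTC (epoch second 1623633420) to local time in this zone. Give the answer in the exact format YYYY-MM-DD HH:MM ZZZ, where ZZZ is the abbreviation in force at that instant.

2021-06-13 21:32 SHX

Query: 2021-06-14 01:17 UTC
Rule 3/3 (SHX, -03:45): 2021-06-13 19:20 UTC ≤ query < +∞
1·60 + 17 - 225 = -148 min
-148 = -1·1440 + 1292; 1292 = 21·60 + 32 → 21:32, 2021-06-14 - 1 day = 2021-06-13
→ 2021-06-13 21:32 SHX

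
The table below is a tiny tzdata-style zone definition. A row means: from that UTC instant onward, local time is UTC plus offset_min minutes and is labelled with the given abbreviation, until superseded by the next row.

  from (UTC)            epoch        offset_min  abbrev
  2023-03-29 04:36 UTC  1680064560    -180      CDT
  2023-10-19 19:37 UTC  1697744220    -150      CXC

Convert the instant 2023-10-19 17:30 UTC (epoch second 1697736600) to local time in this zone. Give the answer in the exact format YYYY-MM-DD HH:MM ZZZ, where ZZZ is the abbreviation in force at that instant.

Query: 2023-10-19 17:30 UTC
Rule 1/2 (CDT, -03:00): 2023-03-29 04:36 UTC ≤ query < 2023-10-19 19:37 UTC
17·60 + 30 - 180 = 870 min
870 = 0·1440 + 870; 870 = 14·60 + 30 → 14:30, same day
→ 2023-10-19 14:30 CDT

2023-10-19 14:30 CDT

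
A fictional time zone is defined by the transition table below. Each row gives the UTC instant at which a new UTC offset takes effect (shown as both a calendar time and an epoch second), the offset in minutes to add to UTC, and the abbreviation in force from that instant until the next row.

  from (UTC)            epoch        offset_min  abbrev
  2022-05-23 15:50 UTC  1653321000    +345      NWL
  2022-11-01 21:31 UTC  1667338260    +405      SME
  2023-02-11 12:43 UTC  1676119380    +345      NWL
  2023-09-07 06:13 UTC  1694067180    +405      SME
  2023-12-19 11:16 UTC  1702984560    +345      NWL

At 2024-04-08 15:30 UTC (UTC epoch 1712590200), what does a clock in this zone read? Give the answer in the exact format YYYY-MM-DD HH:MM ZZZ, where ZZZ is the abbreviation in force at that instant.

Query: 2024-04-08 15:30 UTC
Rule 5/5 (NWL, +05:45): 2023-12-19 11:16 UTC ≤ query < +∞
15·60 + 30 + 345 = 1275 min
1275 = 0·1440 + 1275; 1275 = 21·60 + 15 → 21:15, same day
→ 2024-04-08 21:15 NWL

2024-04-08 21:15 NWL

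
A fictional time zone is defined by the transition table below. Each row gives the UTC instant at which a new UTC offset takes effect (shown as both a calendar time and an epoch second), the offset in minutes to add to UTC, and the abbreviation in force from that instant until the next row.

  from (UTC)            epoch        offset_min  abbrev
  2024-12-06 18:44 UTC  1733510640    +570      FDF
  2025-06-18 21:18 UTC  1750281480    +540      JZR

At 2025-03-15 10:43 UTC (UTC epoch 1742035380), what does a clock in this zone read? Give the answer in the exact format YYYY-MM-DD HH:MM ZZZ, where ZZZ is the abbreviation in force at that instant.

Query: 2025-03-15 10:43 UTC
Rule 1/2 (FDF, +09:30): 2024-12-06 18:44 UTC ≤ query < 2025-06-18 21:18 UTC
10·60 + 43 + 570 = 1213 min
1213 = 0·1440 + 1213; 1213 = 20·60 + 13 → 20:13, same day
→ 2025-03-15 20:13 FDF

2025-03-15 20:13 FDF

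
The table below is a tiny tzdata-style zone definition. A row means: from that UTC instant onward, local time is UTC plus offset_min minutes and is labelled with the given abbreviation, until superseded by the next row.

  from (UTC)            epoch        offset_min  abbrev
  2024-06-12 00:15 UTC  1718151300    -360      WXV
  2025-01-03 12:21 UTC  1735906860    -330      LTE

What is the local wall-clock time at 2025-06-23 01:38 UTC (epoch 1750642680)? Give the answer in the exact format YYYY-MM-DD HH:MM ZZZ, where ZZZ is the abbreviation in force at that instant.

Query: 2025-06-23 01:38 UTC
Rule 2/2 (LTE, -05:30): 2025-01-03 12:21 UTC ≤ query < +∞
1·60 + 38 - 330 = -232 min
-232 = -1·1440 + 1208; 1208 = 20·60 + 8 → 20:08, 2025-06-23 - 1 day = 2025-06-22
→ 2025-06-22 20:08 LTE

2025-06-22 20:08 LTE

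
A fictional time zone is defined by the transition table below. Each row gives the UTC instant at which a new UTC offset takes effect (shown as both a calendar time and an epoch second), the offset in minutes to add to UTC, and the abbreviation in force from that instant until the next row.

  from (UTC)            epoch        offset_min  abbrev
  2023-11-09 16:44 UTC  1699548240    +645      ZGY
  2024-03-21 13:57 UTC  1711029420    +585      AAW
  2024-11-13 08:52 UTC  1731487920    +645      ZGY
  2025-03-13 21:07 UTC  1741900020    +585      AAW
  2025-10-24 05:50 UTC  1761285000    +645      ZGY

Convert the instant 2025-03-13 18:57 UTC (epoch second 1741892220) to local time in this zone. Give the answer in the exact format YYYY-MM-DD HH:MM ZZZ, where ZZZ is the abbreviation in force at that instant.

Query: 2025-03-13 18:57 UTC
Rule 3/5 (ZGY, +10:45): 2024-11-13 08:52 UTC ≤ query < 2025-03-13 21:07 UTC
18·60 + 57 + 645 = 1782 min
1782 = 1·1440 + 342; 342 = 5·60 + 42 → 05:42, 2025-03-13 + 1 day = 2025-03-14
→ 2025-03-14 05:42 ZGY

2025-03-14 05:42 ZGY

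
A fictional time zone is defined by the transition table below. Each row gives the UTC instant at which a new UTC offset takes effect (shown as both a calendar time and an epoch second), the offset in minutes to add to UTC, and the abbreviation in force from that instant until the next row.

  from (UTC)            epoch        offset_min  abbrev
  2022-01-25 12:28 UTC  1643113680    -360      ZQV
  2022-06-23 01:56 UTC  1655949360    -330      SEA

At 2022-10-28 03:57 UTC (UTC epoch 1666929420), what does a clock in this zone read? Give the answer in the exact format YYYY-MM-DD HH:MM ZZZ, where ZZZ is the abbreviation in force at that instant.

2022-10-27 22:27 SEA

Query: 2022-10-28 03:57 UTC
Rule 2/2 (SEA, -05:30): 2022-06-23 01:56 UTC ≤ query < +∞
3·60 + 57 - 330 = -93 min
-93 = -1·1440 + 1347; 1347 = 22·60 + 27 → 22:27, 2022-10-28 - 1 day = 2022-10-27
→ 2022-10-27 22:27 SEA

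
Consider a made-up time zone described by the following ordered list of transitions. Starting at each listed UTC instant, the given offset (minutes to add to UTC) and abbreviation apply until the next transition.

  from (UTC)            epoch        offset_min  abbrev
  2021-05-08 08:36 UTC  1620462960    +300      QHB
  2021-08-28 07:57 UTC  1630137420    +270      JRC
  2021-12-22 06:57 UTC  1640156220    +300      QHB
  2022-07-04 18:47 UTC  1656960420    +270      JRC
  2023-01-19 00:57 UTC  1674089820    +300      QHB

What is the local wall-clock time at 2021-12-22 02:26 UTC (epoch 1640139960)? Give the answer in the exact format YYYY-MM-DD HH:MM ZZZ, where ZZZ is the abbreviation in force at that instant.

2021-12-22 06:56 JRC

Query: 2021-12-22 02:26 UTC
Rule 2/5 (JRC, +04:30): 2021-08-28 07:57 UTC ≤ query < 2021-12-22 06:57 UTC
2·60 + 26 + 270 = 416 min
416 = 0·1440 + 416; 416 = 6·60 + 56 → 06:56, same day
→ 2021-12-22 06:56 JRC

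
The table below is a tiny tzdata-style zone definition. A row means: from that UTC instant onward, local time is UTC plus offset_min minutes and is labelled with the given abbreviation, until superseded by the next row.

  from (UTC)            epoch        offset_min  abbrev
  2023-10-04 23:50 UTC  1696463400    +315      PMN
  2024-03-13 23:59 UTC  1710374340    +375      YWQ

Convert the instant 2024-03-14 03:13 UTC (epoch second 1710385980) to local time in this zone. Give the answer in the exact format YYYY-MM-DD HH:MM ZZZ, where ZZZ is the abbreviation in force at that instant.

Query: 2024-03-14 03:13 UTC
Rule 2/2 (YWQ, +06:15): 2024-03-13 23:59 UTC ≤ query < +∞
3·60 + 13 + 375 = 568 min
568 = 0·1440 + 568; 568 = 9·60 + 28 → 09:28, same day
→ 2024-03-14 09:28 YWQ

2024-03-14 09:28 YWQ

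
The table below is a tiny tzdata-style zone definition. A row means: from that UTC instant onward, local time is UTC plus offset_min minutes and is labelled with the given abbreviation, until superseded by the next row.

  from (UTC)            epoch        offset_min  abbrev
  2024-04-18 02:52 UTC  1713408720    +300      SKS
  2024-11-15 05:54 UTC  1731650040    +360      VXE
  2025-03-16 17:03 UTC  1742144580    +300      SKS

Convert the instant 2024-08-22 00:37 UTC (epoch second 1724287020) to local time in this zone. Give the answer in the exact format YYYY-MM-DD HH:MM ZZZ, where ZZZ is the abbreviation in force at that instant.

Query: 2024-08-22 00:37 UTC
Rule 1/3 (SKS, +05:00): 2024-04-18 02:52 UTC ≤ query < 2024-11-15 05:54 UTC
0·60 + 37 + 300 = 337 min
337 = 0·1440 + 337; 337 = 5·60 + 37 → 05:37, same day
→ 2024-08-22 05:37 SKS

2024-08-22 05:37 SKS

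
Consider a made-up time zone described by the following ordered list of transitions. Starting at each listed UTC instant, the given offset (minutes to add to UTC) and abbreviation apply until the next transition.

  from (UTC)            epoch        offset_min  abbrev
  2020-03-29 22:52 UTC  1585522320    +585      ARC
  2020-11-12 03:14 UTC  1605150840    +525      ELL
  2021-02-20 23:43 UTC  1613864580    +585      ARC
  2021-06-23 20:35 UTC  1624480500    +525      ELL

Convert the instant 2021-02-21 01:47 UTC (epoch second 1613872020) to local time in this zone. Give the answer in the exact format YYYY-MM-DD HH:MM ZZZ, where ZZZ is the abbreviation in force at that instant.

2021-02-21 11:32 ARC

Query: 2021-02-21 01:47 UTC
Rule 3/4 (ARC, +09:45): 2021-02-20 23:43 UTC ≤ query < 2021-06-23 20:35 UTC
1·60 + 47 + 585 = 692 min
692 = 0·1440 + 692; 692 = 11·60 + 32 → 11:32, same day
→ 2021-02-21 11:32 ARC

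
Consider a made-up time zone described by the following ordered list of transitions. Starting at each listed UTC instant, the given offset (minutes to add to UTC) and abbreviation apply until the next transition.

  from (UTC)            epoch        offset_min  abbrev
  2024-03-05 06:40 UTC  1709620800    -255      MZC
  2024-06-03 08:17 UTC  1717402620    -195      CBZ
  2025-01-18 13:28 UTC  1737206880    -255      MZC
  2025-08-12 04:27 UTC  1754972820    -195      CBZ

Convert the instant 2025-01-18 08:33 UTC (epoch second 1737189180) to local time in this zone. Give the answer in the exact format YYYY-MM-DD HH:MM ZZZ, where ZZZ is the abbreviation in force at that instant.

2025-01-18 05:18 CBZ

Query: 2025-01-18 08:33 UTC
Rule 2/4 (CBZ, -03:15): 2024-06-03 08:17 UTC ≤ query < 2025-01-18 13:28 UTC
8·60 + 33 - 195 = 318 min
318 = 0·1440 + 318; 318 = 5·60 + 18 → 05:18, same day
→ 2025-01-18 05:18 CBZ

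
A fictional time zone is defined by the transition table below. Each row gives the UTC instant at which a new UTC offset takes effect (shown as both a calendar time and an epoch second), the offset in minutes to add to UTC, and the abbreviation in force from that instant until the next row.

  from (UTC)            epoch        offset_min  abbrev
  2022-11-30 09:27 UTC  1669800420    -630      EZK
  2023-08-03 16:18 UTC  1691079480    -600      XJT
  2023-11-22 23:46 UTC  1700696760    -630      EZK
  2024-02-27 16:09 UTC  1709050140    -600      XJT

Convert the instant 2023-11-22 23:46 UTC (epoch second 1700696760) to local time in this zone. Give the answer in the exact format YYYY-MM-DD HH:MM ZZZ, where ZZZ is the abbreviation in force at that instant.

Query: 2023-11-22 23:46 UTC
Rule 3/4 (EZK, -10:30): 2023-11-22 23:46 UTC ≤ query < 2024-02-27 16:09 UTC
23·60 + 46 - 630 = 796 min
796 = 0·1440 + 796; 796 = 13·60 + 16 → 13:16, same day
→ 2023-11-22 13:16 EZK

2023-11-22 13:16 EZK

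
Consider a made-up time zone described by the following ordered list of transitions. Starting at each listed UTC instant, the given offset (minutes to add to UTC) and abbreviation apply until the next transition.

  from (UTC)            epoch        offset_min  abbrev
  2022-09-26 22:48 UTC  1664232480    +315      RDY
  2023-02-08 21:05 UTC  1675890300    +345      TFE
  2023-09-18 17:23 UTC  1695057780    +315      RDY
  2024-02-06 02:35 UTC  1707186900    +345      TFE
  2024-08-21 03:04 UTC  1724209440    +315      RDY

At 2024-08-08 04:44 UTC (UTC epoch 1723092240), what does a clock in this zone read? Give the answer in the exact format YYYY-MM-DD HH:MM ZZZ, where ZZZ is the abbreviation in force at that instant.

2024-08-08 10:29 TFE

Query: 2024-08-08 04:44 UTC
Rule 4/5 (TFE, +05:45): 2024-02-06 02:35 UTC ≤ query < 2024-08-21 03:04 UTC
4·60 + 44 + 345 = 629 min
629 = 0·1440 + 629; 629 = 10·60 + 29 → 10:29, same day
→ 2024-08-08 10:29 TFE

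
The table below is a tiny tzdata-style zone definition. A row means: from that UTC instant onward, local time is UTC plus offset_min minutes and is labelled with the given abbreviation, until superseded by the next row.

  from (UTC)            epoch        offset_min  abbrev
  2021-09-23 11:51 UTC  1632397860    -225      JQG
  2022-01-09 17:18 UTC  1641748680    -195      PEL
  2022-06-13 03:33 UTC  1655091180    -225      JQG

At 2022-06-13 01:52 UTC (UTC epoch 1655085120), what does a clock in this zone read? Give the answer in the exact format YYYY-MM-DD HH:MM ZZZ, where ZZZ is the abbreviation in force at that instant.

Query: 2022-06-13 01:52 UTC
Rule 2/3 (PEL, -03:15): 2022-01-09 17:18 UTC ≤ query < 2022-06-13 03:33 UTC
1·60 + 52 - 195 = -83 min
-83 = -1·1440 + 1357; 1357 = 22·60 + 37 → 22:37, 2022-06-13 - 1 day = 2022-06-12
→ 2022-06-12 22:37 PEL

2022-06-12 22:37 PEL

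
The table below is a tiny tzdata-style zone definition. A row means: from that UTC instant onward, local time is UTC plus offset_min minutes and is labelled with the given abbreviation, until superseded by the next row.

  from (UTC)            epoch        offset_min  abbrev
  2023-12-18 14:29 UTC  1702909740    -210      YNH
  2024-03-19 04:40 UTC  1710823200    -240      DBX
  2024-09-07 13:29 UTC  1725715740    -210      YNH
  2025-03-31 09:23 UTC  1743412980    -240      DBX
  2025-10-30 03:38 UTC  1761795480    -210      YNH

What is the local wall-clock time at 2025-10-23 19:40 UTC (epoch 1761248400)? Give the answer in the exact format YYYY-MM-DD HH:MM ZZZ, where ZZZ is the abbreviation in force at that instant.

2025-10-23 15:40 DBX

Query: 2025-10-23 19:40 UTC
Rule 4/5 (DBX, -04:00): 2025-03-31 09:23 UTC ≤ query < 2025-10-30 03:38 UTC
19·60 + 40 - 240 = 940 min
940 = 0·1440 + 940; 940 = 15·60 + 40 → 15:40, same day
→ 2025-10-23 15:40 DBX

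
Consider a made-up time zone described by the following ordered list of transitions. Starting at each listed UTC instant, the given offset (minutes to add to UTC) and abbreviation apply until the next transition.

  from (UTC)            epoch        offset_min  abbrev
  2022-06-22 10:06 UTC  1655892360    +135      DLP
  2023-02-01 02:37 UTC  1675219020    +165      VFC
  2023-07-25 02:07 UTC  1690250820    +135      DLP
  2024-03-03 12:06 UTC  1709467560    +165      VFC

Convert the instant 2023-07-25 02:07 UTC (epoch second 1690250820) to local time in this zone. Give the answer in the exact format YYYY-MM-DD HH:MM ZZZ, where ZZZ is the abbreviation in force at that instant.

2023-07-25 04:22 DLP

Query: 2023-07-25 02:07 UTC
Rule 3/4 (DLP, +02:15): 2023-07-25 02:07 UTC ≤ query < 2024-03-03 12:06 UTC
2·60 + 7 + 135 = 262 min
262 = 0·1440 + 262; 262 = 4·60 + 22 → 04:22, same day
→ 2023-07-25 04:22 DLP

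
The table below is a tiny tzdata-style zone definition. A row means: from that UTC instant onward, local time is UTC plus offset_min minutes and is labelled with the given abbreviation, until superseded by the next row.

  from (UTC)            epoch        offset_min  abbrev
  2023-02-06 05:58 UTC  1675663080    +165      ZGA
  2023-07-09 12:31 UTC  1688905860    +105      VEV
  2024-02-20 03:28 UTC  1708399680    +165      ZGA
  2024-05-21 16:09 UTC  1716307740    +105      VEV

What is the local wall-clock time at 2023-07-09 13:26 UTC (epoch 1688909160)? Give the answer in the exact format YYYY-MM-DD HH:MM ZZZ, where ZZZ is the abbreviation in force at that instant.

2023-07-09 15:11 VEV

Query: 2023-07-09 13:26 UTC
Rule 2/4 (VEV, +01:45): 2023-07-09 12:31 UTC ≤ query < 2024-02-20 03:28 UTC
13·60 + 26 + 105 = 911 min
911 = 0·1440 + 911; 911 = 15·60 + 11 → 15:11, same day
→ 2023-07-09 15:11 VEV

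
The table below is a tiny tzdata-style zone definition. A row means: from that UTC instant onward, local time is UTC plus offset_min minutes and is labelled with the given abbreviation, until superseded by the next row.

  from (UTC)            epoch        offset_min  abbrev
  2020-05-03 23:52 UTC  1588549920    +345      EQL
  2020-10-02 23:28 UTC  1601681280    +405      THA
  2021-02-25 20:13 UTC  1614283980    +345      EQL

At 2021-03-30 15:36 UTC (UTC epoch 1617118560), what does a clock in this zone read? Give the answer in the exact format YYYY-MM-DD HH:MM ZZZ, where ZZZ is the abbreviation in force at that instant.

Query: 2021-03-30 15:36 UTC
Rule 3/3 (EQL, +05:45): 2021-02-25 20:13 UTC ≤ query < +∞
15·60 + 36 + 345 = 1281 min
1281 = 0·1440 + 1281; 1281 = 21·60 + 21 → 21:21, same day
→ 2021-03-30 21:21 EQL

2021-03-30 21:21 EQL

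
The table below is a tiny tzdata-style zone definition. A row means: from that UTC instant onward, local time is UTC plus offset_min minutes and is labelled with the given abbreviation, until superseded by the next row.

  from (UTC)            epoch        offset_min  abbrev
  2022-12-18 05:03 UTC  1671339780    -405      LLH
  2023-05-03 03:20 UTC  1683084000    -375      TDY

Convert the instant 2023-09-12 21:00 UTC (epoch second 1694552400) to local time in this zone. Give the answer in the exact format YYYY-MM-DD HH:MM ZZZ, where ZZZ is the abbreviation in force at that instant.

2023-09-12 14:45 TDY

Query: 2023-09-12 21:00 UTC
Rule 2/2 (TDY, -06:15): 2023-05-03 03:20 UTC ≤ query < +∞
21·60 + 0 - 375 = 885 min
885 = 0·1440 + 885; 885 = 14·60 + 45 → 14:45, same day
→ 2023-09-12 14:45 TDY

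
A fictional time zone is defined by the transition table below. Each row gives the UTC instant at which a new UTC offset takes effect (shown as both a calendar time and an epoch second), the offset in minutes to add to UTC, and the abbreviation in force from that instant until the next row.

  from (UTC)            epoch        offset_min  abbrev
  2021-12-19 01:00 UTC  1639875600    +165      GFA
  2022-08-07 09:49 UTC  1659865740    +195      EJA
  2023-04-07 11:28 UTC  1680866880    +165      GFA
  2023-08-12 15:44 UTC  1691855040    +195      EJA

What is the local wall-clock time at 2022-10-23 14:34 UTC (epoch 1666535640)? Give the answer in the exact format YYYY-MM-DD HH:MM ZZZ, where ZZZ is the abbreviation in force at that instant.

Query: 2022-10-23 14:34 UTC
Rule 2/4 (EJA, +03:15): 2022-08-07 09:49 UTC ≤ query < 2023-04-07 11:28 UTC
14·60 + 34 + 195 = 1069 min
1069 = 0·1440 + 1069; 1069 = 17·60 + 49 → 17:49, same day
→ 2022-10-23 17:49 EJA

2022-10-23 17:49 EJA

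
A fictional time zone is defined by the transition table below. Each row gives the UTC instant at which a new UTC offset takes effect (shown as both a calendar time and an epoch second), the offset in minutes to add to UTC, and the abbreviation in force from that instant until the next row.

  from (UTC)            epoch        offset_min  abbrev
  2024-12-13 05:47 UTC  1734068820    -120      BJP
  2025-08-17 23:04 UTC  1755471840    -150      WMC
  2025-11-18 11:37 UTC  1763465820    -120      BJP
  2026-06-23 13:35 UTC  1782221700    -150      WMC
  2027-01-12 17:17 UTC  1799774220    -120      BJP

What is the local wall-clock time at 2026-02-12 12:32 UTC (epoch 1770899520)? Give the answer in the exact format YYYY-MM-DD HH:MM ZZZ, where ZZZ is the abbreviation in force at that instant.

Query: 2026-02-12 12:32 UTC
Rule 3/5 (BJP, -02:00): 2025-11-18 11:37 UTC ≤ query < 2026-06-23 13:35 UTC
12·60 + 32 - 120 = 632 min
632 = 0·1440 + 632; 632 = 10·60 + 32 → 10:32, same day
→ 2026-02-12 10:32 BJP

2026-02-12 10:32 BJP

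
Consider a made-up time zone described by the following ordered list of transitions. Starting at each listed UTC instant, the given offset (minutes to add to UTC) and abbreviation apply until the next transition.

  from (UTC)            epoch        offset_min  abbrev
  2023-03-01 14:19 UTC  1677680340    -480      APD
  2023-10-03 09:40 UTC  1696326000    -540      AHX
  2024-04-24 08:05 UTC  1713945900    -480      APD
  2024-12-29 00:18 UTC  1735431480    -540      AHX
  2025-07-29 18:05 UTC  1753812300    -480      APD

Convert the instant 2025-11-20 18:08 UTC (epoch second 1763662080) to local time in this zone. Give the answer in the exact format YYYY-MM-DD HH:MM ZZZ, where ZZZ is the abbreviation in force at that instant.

Query: 2025-11-20 18:08 UTC
Rule 5/5 (APD, -08:00): 2025-07-29 18:05 UTC ≤ query < +∞
18·60 + 8 - 480 = 608 min
608 = 0·1440 + 608; 608 = 10·60 + 8 → 10:08, same day
→ 2025-11-20 10:08 APD

2025-11-20 10:08 APD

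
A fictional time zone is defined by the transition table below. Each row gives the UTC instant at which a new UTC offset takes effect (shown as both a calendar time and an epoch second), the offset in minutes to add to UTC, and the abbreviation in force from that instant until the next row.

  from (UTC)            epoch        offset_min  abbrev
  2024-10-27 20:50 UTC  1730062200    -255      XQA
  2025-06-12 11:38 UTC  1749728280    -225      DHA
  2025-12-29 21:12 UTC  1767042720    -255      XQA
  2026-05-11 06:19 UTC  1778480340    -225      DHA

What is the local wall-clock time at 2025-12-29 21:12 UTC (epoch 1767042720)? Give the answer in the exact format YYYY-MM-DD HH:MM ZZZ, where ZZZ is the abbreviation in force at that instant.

2025-12-29 16:57 XQA

Query: 2025-12-29 21:12 UTC
Rule 3/4 (XQA, -04:15): 2025-12-29 21:12 UTC ≤ query < 2026-05-11 06:19 UTC
21·60 + 12 - 255 = 1017 min
1017 = 0·1440 + 1017; 1017 = 16·60 + 57 → 16:57, same day
→ 2025-12-29 16:57 XQA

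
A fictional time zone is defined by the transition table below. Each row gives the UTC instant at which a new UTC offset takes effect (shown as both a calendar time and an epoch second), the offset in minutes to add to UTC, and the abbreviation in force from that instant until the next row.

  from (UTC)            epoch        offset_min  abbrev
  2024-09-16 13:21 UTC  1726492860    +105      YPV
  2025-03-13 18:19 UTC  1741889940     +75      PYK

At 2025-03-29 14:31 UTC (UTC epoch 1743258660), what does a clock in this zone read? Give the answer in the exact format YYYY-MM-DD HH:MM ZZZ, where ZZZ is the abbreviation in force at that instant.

2025-03-29 15:46 PYK

Query: 2025-03-29 14:31 UTC
Rule 2/2 (PYK, +01:15): 2025-03-13 18:19 UTC ≤ query < +∞
14·60 + 31 + 75 = 946 min
946 = 0·1440 + 946; 946 = 15·60 + 46 → 15:46, same day
→ 2025-03-29 15:46 PYK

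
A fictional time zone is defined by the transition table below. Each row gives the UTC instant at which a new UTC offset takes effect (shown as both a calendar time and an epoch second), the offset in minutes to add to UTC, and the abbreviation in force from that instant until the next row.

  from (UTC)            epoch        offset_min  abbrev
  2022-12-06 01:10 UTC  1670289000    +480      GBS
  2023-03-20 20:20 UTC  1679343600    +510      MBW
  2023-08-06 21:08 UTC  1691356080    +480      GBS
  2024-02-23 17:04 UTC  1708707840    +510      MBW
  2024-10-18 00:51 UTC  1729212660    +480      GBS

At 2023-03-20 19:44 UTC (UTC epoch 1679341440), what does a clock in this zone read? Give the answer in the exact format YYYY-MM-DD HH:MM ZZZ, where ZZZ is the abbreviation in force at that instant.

2023-03-21 03:44 GBS

Query: 2023-03-20 19:44 UTC
Rule 1/5 (GBS, +08:00): 2022-12-06 01:10 UTC ≤ query < 2023-03-20 20:20 UTC
19·60 + 44 + 480 = 1664 min
1664 = 1·1440 + 224; 224 = 3·60 + 44 → 03:44, 2023-03-20 + 1 day = 2023-03-21
→ 2023-03-21 03:44 GBS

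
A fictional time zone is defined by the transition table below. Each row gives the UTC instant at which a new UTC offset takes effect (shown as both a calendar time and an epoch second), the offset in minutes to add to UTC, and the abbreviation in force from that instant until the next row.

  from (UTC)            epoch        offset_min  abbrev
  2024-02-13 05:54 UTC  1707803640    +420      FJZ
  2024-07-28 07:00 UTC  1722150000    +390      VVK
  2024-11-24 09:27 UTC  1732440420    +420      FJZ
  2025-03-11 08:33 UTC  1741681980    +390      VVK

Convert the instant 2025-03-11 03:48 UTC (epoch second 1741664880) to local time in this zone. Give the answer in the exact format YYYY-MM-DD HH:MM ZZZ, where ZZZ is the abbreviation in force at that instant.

Query: 2025-03-11 03:48 UTC
Rule 3/4 (FJZ, +07:00): 2024-11-24 09:27 UTC ≤ query < 2025-03-11 08:33 UTC
3·60 + 48 + 420 = 648 min
648 = 0·1440 + 648; 648 = 10·60 + 48 → 10:48, same day
→ 2025-03-11 10:48 FJZ

2025-03-11 10:48 FJZ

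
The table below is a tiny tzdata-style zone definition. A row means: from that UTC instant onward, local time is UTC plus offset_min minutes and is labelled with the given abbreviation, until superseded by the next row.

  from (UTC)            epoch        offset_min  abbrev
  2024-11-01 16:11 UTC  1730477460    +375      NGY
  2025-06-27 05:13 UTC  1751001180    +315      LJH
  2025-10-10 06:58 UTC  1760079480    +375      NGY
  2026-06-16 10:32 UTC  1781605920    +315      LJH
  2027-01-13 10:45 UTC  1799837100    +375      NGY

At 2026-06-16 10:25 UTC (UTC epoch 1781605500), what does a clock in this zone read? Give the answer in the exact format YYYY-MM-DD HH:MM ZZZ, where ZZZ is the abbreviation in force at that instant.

Query: 2026-06-16 10:25 UTC
Rule 3/5 (NGY, +06:15): 2025-10-10 06:58 UTC ≤ query < 2026-06-16 10:32 UTC
10·60 + 25 + 375 = 1000 min
1000 = 0·1440 + 1000; 1000 = 16·60 + 40 → 16:40, same day
→ 2026-06-16 16:40 NGY

2026-06-16 16:40 NGY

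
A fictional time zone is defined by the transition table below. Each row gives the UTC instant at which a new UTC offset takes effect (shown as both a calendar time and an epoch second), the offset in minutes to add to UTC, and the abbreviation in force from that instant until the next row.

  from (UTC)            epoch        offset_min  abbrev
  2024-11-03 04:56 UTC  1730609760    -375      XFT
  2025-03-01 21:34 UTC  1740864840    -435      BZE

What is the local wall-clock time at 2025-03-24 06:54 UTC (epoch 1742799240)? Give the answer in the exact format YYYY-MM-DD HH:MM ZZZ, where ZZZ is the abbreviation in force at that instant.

2025-03-23 23:39 BZE

Query: 2025-03-24 06:54 UTC
Rule 2/2 (BZE, -07:15): 2025-03-01 21:34 UTC ≤ query < +∞
6·60 + 54 - 435 = -21 min
-21 = -1·1440 + 1419; 1419 = 23·60 + 39 → 23:39, 2025-03-24 - 1 day = 2025-03-23
→ 2025-03-23 23:39 BZE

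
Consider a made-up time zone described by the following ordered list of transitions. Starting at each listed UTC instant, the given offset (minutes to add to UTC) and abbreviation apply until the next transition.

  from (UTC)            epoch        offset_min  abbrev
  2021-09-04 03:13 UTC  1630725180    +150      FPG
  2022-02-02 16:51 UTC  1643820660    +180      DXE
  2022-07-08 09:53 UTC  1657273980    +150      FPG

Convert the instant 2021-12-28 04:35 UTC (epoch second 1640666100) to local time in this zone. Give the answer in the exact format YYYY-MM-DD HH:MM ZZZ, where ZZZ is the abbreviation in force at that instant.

Query: 2021-12-28 04:35 UTC
Rule 1/3 (FPG, +02:30): 2021-09-04 03:13 UTC ≤ query < 2022-02-02 16:51 UTC
4·60 + 35 + 150 = 425 min
425 = 0·1440 + 425; 425 = 7·60 + 5 → 07:05, same day
→ 2021-12-28 07:05 FPG

2021-12-28 07:05 FPG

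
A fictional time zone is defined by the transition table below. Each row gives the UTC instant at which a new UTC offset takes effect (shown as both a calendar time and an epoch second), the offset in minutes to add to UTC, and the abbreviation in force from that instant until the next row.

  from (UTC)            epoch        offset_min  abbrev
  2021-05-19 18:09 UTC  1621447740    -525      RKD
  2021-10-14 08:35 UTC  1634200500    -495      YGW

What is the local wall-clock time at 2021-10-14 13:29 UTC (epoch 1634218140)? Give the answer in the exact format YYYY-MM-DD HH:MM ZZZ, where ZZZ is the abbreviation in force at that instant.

2021-10-14 05:14 YGW

Query: 2021-10-14 13:29 UTC
Rule 2/2 (YGW, -08:15): 2021-10-14 08:35 UTC ≤ query < +∞
13·60 + 29 - 495 = 314 min
314 = 0·1440 + 314; 314 = 5·60 + 14 → 05:14, same day
→ 2021-10-14 05:14 YGW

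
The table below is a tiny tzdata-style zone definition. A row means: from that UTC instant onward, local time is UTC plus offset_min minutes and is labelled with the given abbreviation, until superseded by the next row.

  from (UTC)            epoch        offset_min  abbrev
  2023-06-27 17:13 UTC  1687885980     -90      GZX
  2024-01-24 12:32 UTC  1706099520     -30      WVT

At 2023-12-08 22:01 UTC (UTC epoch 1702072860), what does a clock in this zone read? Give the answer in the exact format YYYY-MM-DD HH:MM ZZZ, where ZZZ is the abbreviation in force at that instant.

Query: 2023-12-08 22:01 UTC
Rule 1/2 (GZX, -01:30): 2023-06-27 17:13 UTC ≤ query < 2024-01-24 12:32 UTC
22·60 + 1 - 90 = 1231 min
1231 = 0·1440 + 1231; 1231 = 20·60 + 31 → 20:31, same day
→ 2023-12-08 20:31 GZX

2023-12-08 20:31 GZX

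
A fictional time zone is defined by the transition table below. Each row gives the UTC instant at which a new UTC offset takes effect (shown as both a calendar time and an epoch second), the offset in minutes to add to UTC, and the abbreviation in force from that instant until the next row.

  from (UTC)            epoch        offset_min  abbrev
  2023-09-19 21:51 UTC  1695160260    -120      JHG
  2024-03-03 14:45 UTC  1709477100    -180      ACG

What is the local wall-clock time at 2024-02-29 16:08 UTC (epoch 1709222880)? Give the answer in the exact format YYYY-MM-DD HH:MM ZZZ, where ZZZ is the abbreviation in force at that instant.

Query: 2024-02-29 16:08 UTC
Rule 1/2 (JHG, -02:00): 2023-09-19 21:51 UTC ≤ query < 2024-03-03 14:45 UTC
16·60 + 8 - 120 = 848 min
848 = 0·1440 + 848; 848 = 14·60 + 8 → 14:08, same day
→ 2024-02-29 14:08 JHG

2024-02-29 14:08 JHG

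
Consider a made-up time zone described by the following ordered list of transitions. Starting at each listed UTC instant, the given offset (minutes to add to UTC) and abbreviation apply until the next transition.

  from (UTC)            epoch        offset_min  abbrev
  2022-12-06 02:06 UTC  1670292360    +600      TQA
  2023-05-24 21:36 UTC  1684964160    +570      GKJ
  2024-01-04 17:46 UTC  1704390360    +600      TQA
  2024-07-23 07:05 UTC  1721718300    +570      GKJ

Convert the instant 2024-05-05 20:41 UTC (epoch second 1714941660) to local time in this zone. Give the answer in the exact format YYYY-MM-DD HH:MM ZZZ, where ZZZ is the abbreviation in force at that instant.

2024-05-06 06:41 TQA

Query: 2024-05-05 20:41 UTC
Rule 3/4 (TQA, +10:00): 2024-01-04 17:46 UTC ≤ query < 2024-07-23 07:05 UTC
20·60 + 41 + 600 = 1841 min
1841 = 1·1440 + 401; 401 = 6·60 + 41 → 06:41, 2024-05-05 + 1 day = 2024-05-06
→ 2024-05-06 06:41 TQA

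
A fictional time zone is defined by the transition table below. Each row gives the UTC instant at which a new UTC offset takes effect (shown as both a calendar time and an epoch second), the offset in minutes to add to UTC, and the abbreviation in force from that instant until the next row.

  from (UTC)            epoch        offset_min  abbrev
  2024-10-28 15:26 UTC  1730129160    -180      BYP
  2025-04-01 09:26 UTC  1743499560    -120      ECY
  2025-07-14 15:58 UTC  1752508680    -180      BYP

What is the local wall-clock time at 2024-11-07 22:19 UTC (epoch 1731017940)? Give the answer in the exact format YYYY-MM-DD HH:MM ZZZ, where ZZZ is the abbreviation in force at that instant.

2024-11-07 19:19 BYP

Query: 2024-11-07 22:19 UTC
Rule 1/3 (BYP, -03:00): 2024-10-28 15:26 UTC ≤ query < 2025-04-01 09:26 UTC
22·60 + 19 - 180 = 1159 min
1159 = 0·1440 + 1159; 1159 = 19·60 + 19 → 19:19, same day
→ 2024-11-07 19:19 BYP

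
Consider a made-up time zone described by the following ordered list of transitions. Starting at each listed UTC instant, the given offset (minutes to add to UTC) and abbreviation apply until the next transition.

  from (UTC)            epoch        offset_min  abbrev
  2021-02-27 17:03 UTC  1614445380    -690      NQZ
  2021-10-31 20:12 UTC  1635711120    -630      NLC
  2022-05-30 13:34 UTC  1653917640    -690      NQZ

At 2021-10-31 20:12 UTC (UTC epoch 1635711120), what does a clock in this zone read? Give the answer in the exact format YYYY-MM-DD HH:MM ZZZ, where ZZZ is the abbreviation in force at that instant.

Query: 2021-10-31 20:12 UTC
Rule 2/3 (NLC, -10:30): 2021-10-31 20:12 UTC ≤ query < 2022-05-30 13:34 UTC
20·60 + 12 - 630 = 582 min
582 = 0·1440 + 582; 582 = 9·60 + 42 → 09:42, same day
→ 2021-10-31 09:42 NLC

2021-10-31 09:42 NLC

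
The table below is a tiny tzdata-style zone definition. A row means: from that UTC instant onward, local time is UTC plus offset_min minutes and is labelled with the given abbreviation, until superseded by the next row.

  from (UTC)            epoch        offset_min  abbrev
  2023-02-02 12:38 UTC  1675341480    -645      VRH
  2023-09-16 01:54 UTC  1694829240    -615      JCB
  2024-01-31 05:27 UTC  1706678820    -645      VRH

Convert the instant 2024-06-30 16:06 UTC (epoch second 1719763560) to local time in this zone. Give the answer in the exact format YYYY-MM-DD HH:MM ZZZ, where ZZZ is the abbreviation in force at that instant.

2024-06-30 05:21 VRH

Query: 2024-06-30 16:06 UTC
Rule 3/3 (VRH, -10:45): 2024-01-31 05:27 UTC ≤ query < +∞
16·60 + 6 - 645 = 321 min
321 = 0·1440 + 321; 321 = 5·60 + 21 → 05:21, same day
→ 2024-06-30 05:21 VRH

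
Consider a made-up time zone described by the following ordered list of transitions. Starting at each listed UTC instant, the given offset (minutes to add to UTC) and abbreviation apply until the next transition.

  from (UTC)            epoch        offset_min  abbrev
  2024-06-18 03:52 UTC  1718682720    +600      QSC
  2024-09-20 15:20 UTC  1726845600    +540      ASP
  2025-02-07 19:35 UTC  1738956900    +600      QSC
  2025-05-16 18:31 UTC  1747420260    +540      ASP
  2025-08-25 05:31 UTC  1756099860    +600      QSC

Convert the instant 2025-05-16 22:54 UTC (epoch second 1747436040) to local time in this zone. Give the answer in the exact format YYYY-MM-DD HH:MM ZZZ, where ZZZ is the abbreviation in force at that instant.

2025-05-17 07:54 ASP

Query: 2025-05-16 22:54 UTC
Rule 4/5 (ASP, +09:00): 2025-05-16 18:31 UTC ≤ query < 2025-08-25 05:31 UTC
22·60 + 54 + 540 = 1914 min
1914 = 1·1440 + 474; 474 = 7·60 + 54 → 07:54, 2025-05-16 + 1 day = 2025-05-17
→ 2025-05-17 07:54 ASP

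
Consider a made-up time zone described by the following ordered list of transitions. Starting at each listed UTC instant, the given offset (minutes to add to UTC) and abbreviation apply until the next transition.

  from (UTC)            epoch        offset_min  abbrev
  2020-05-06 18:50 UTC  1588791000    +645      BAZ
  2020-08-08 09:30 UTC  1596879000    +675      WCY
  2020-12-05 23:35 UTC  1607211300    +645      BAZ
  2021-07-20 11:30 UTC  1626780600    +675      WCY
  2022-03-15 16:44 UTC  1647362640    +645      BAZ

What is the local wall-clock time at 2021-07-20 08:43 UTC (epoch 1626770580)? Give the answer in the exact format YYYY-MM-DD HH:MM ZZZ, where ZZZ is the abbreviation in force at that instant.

2021-07-20 19:28 BAZ

Query: 2021-07-20 08:43 UTC
Rule 3/5 (BAZ, +10:45): 2020-12-05 23:35 UTC ≤ query < 2021-07-20 11:30 UTC
8·60 + 43 + 645 = 1168 min
1168 = 0·1440 + 1168; 1168 = 19·60 + 28 → 19:28, same day
→ 2021-07-20 19:28 BAZ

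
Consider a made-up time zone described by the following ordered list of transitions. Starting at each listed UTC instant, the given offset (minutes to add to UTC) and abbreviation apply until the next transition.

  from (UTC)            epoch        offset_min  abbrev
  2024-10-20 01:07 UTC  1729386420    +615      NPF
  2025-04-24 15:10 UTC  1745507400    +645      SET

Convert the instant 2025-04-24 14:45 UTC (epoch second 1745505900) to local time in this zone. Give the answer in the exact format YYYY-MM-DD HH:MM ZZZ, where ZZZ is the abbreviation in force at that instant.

Query: 2025-04-24 14:45 UTC
Rule 1/2 (NPF, +10:15): 2024-10-20 01:07 UTC ≤ query < 2025-04-24 15:10 UTC
14·60 + 45 + 615 = 1500 min
1500 = 1·1440 + 60; 60 = 1·60 + 0 → 01:00, 2025-04-24 + 1 day = 2025-04-25
→ 2025-04-25 01:00 NPF

2025-04-25 01:00 NPF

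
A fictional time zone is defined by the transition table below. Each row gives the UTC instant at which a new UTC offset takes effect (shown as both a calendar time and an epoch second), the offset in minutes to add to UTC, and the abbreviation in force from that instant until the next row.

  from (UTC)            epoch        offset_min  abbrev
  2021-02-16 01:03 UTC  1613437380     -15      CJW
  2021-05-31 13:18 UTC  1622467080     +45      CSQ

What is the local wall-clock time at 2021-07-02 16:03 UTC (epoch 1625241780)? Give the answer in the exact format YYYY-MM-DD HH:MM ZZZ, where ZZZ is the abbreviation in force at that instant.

Query: 2021-07-02 16:03 UTC
Rule 2/2 (CSQ, +00:45): 2021-05-31 13:18 UTC ≤ query < +∞
16·60 + 3 + 45 = 1008 min
1008 = 0·1440 + 1008; 1008 = 16·60 + 48 → 16:48, same day
→ 2021-07-02 16:48 CSQ

2021-07-02 16:48 CSQ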